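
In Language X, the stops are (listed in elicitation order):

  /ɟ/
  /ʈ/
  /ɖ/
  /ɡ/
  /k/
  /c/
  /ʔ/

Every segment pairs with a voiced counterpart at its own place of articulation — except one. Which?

/ʔ/

Retroflex: /ʈ/ ~ /ɖ/
Palatal: /c/ ~ /ɟ/
Velar: /k/ ~ /ɡ/
Glottal: only /ʔ/ (voiceless); no voiced partner.
So /ʔ/ is the unpaired segment.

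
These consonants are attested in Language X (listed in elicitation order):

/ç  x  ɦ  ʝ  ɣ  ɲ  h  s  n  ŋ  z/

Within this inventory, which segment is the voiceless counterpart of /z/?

/s/

/z/ is a voiced alveolar fricative.
The voiceless counterpart is a voiceless alveolar fricative — in this inventory, /s/.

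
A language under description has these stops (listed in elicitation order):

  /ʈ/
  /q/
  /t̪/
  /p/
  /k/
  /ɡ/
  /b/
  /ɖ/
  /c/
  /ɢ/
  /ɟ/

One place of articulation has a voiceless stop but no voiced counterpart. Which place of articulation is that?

place of articulation  voiceless  voiced  
bilabial          p         b       
dental            t̪        —       
retroflex         ʈ         ɖ       
palatal           c         ɟ       
velar             k         ɡ       
uvular            q         ɢ       
Every place of articulation has a voiced member except dental, where /d̪/ would be expected.

dental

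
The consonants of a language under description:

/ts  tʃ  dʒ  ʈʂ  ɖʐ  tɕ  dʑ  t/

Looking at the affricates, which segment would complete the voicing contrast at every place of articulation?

/dz/

place of articulation  voiceless  voiced  
alveolar          ts        —       
postalveolar      tʃ        dʒ      
retroflex         ʈʂ        ɖʐ      
alveolo-palatal   tɕ        dʑ      
The alveolar row has no voiced member, so the gap is the voiced alveolar affricate /dz/.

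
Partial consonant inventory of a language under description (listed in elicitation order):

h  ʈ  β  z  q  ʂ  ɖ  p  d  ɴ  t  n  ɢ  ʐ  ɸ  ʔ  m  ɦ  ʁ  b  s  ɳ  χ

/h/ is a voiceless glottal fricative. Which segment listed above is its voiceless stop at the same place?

/ʔ/

The voiceless stop at the same place is a voiceless glottal stop — in this inventory, /ʔ/.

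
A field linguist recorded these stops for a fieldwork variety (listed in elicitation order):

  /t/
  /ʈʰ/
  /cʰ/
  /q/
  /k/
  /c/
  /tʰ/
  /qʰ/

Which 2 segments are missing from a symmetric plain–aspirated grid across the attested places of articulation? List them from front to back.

/ʈ/, /kʰ/

Plain: /t/ (alveolar), /c/ (palatal), /k/ (velar), /q/ (uvular).
Aspirated: /tʰ/ (alveolar), /ʈʰ/ (retroflex), /cʰ/ (palatal), /qʰ/ (uvular).
Gaps, from front to back: retroflex lacks plain (/ʈ/); velar lacks aspirated (/kʰ/).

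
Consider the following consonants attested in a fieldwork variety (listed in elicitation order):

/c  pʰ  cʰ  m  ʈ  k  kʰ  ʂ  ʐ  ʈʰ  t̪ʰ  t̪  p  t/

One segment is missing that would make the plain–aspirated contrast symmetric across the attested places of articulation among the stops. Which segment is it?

/tʰ/

place of articulation  plain     aspirated
bilabial          p         pʰ      
dental            t̪        t̪ʰ     
alveolar          t         —       
retroflex         ʈ         ʈʰ      
palatal           c         cʰ      
velar             k         kʰ      
The alveolar row has no aspirated member, so the gap is the aspirated alveolar stop /tʰ/.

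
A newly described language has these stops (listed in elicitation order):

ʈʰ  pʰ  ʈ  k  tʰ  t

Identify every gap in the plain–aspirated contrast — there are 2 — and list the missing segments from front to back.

Plain: /t/ (alveolar), /ʈ/ (retroflex), /k/ (velar).
Aspirated: /pʰ/ (bilabial), /tʰ/ (alveolar), /ʈʰ/ (retroflex).
Gaps, from front to back: bilabial lacks plain (/p/); velar lacks aspirated (/kʰ/).

/p/, /kʰ/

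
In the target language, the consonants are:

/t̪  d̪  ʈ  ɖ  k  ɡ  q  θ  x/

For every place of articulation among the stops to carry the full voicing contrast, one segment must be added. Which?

/ɢ/

place of articulation  voiceless  voiced  
dental            t̪        d̪      
retroflex         ʈ         ɖ       
velar             k         ɡ       
uvular            q         —       
The uvular row has no voiced member, so the gap is the voiced uvular stop /ɢ/.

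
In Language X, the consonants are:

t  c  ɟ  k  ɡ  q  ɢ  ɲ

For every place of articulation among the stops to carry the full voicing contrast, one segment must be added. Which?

Voiceless: /t/ (alveolar), /c/ (palatal), /k/ (velar), /q/ (uvular).
Voiced: /ɟ/ (palatal), /ɡ/ (velar), /ɢ/ (uvular).
The alveolar row has no voiced member, so the gap is the voiced alveolar stop /d/.

/d/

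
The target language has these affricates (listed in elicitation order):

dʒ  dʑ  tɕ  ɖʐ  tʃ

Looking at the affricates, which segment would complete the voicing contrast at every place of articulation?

/ʈʂ/

Voiceless: /tʃ/ (postalveolar), /tɕ/ (alveolo-palatal).
Voiced: /dʒ/ (postalveolar), /ɖʐ/ (retroflex), /dʑ/ (alveolo-palatal).
The retroflex row has no voiceless member, so the gap is the voiceless retroflex affricate /ʈʂ/.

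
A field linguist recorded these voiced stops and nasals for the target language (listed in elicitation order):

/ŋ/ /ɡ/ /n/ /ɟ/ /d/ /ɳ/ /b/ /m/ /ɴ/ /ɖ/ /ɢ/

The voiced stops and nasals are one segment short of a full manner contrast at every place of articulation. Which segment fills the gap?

/ɲ/

bilabial: oral stop /b/, nasal /m/.
alveolar: oral stop /d/, nasal /n/.
retroflex: oral stop /ɖ/, nasal /ɳ/.
palatal: oral stop /ɟ/, nasal —.
velar: oral stop /ɡ/, nasal /ŋ/.
uvular: oral stop /ɢ/, nasal /ɴ/.
The palatal row has no nasal member, so the gap is the palatal nasal /ɲ/.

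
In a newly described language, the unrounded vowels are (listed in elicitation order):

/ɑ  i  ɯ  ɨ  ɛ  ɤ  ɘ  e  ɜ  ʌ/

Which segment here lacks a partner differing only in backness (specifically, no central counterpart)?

High: /i/ ~ /ɨ/ ~ /ɯ/
High-mid: /e/ ~ /ɘ/ ~ /ɤ/
Low-mid: /ɛ/ ~ /ɜ/ ~ /ʌ/
Low: only /ɑ/ (back); no central partner.
So /ɑ/ is the unpaired segment.

/ɑ/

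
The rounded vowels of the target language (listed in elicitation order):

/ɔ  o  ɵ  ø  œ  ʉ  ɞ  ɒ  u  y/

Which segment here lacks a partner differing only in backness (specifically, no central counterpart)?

High: /y/ ~ /ʉ/ ~ /u/
High-mid: /ø/ ~ /ɵ/ ~ /o/
Low-mid: /œ/ ~ /ɞ/ ~ /ɔ/
Low: only /ɒ/ (back); no central partner.
So /ɒ/ is the unpaired segment.

/ɒ/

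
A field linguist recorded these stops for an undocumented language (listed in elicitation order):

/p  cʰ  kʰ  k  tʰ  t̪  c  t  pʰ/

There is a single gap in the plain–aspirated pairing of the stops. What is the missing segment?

/t̪ʰ/

Plain: /p/ (bilabial), /t̪/ (dental), /t/ (alveolar), /c/ (palatal), /k/ (velar).
Aspirated: /pʰ/ (bilabial), /tʰ/ (alveolar), /cʰ/ (palatal), /kʰ/ (velar).
The dental row has no aspirated member, so the gap is the aspirated dental stop /t̪ʰ/.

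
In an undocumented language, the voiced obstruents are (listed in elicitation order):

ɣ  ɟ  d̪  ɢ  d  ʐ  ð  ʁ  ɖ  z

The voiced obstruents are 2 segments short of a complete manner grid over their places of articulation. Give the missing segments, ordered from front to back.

place of articulation  stop      fricative
dental            d̪        ð       
alveolar          d         z       
retroflex         ɖ         ʐ       
palatal           ɟ         —       
velar             —         ɣ       
uvular            ɢ         ʁ       
Gaps, from front to back: palatal lacks fricative (/ʝ/); velar lacks stop (/ɡ/).

/ʝ/, /ɡ/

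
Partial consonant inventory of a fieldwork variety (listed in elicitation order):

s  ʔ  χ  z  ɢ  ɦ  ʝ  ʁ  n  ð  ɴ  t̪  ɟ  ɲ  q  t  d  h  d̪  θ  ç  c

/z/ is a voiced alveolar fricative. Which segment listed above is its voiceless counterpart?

/s/

The voiceless counterpart is a voiceless alveolar fricative — in this inventory, /s/.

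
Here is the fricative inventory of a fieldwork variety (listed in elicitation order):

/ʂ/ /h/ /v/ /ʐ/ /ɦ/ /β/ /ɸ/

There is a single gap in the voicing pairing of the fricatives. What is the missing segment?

place of articulation  voiceless  voiced  
bilabial          ɸ         β       
labiodental       —         v       
retroflex         ʂ         ʐ       
glottal           h         ɦ       
The labiodental row has no voiceless member, so the gap is the voiceless labiodental fricative /f/.

/f/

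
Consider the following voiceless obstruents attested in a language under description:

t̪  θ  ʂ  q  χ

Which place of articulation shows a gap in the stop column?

retroflex

place of articulation  stop      fricative
dental            t̪        θ       
retroflex         —         ʂ       
uvular            q         χ       
Every place of articulation has a stop member except retroflex, where /ʈ/ would be expected.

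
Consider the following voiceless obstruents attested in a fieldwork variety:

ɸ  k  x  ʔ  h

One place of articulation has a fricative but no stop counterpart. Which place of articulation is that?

Stop: /k/ (velar), /ʔ/ (glottal).
Fricative: /ɸ/ (bilabial), /x/ (velar), /h/ (glottal).
Every place of articulation has a stop member except bilabial, where /p/ would be expected.

bilabial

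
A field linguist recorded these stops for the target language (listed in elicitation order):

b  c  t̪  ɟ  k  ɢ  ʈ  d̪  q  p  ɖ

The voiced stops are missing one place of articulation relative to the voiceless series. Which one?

place of articulation  voiceless  voiced  
bilabial          p         b       
dental            t̪        d̪      
retroflex         ʈ         ɖ       
palatal           c         ɟ       
velar             k         —       
uvular            q         ɢ       
Every place of articulation has a voiced member except velar, where /ɡ/ would be expected.

velar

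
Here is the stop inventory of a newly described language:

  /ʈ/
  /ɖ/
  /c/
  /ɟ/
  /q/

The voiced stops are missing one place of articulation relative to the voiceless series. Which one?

uvular

retroflex: voiceless /ʈ/, voiced /ɖ/.
palatal: voiceless /c/, voiced /ɟ/.
uvular: voiceless /q/, voiced —.
Every place of articulation has a voiced member except uvular, where /ɢ/ would be expected.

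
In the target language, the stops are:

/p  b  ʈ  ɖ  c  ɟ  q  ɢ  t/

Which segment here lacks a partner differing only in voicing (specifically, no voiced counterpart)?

Bilabial: /p/ ~ /b/
Retroflex: /ʈ/ ~ /ɖ/
Palatal: /c/ ~ /ɟ/
Uvular: /q/ ~ /ɢ/
Alveolar: only /t/ (voiceless); no voiced partner.
So /t/ is the unpaired segment.

/t/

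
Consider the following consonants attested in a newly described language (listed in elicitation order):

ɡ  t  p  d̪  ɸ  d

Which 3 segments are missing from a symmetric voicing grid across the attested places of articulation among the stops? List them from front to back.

place of articulation  voiceless  voiced  
bilabial          p         —       
dental            —         d̪      
alveolar          t         d       
velar             —         ɡ       
Gaps, from front to back: bilabial lacks voiced (/b/); dental lacks voiceless (/t̪/); velar lacks voiceless (/k/).

/b/, /t̪/, /k/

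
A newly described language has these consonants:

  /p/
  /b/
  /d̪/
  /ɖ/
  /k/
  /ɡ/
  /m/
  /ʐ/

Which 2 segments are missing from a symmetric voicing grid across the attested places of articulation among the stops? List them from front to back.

/t̪/, /ʈ/

Voiceless: /p/ (bilabial), /k/ (velar).
Voiced: /b/ (bilabial), /d̪/ (dental), /ɖ/ (retroflex), /ɡ/ (velar).
Gaps, from front to back: dental lacks voiceless (/t̪/); retroflex lacks voiceless (/ʈ/).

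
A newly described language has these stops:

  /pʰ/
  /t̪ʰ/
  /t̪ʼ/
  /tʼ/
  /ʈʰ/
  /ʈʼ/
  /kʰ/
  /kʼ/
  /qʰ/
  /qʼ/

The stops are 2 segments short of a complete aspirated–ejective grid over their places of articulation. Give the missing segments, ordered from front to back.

place of articulation  aspirated  ejective
bilabial          pʰ        —       
dental            t̪ʰ       t̪ʼ     
alveolar          —         tʼ      
retroflex         ʈʰ        ʈʼ      
velar             kʰ        kʼ      
uvular            qʰ        qʼ      
Gaps, from front to back: bilabial lacks ejective (/pʼ/); alveolar lacks aspirated (/tʰ/).

/pʼ/, /tʰ/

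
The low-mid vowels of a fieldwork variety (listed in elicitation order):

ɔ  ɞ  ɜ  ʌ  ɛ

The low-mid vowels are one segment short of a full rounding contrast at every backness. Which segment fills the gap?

front: unrounded /ɛ/, rounded —.
central: unrounded /ɜ/, rounded /ɞ/.
back: unrounded /ʌ/, rounded /ɔ/.
The front row has no rounded member, so the gap is the front rounded vowel /œ/.

/œ/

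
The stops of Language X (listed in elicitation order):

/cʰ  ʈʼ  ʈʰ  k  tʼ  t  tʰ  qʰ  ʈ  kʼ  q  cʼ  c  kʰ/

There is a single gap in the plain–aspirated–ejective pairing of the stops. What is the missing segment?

/qʼ/

place of articulation  plain     aspirated  ejective
alveolar          t         tʰ        tʼ      
retroflex         ʈ         ʈʰ        ʈʼ      
palatal           c         cʰ        cʼ      
velar             k         kʰ        kʼ      
uvular            q         qʰ        —       
The uvular row has no ejective member, so the gap is the ejective uvular stop /qʼ/.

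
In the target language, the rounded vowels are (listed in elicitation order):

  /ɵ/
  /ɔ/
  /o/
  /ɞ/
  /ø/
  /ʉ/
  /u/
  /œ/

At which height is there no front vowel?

high

height            front     central   back    
high              —         ʉ         u       
high-mid          ø         ɵ         o       
low-mid           œ         ɞ         ɔ       
Every height has a front member except high, where /y/ would be expected.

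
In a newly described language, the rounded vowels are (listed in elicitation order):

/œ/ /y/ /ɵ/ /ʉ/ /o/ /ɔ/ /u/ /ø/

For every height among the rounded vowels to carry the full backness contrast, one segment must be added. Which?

high: front /y/, central /ʉ/, back /u/.
high-mid: front /ø/, central /ɵ/, back /o/.
low-mid: front /œ/, central —, back /ɔ/.
The low-mid row has no central member, so the gap is the low-mid central rounded vowel /ɞ/.

/ɞ/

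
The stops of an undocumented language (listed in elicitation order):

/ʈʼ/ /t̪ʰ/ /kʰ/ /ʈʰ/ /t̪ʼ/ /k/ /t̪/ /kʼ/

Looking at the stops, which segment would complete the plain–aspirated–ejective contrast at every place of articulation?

place of articulation  plain     aspirated  ejective
dental            t̪        t̪ʰ       t̪ʼ     
retroflex         —         ʈʰ        ʈʼ      
velar             k         kʰ        kʼ      
The retroflex row has no plain member, so the gap is the plain retroflex stop /ʈ/.

/ʈ/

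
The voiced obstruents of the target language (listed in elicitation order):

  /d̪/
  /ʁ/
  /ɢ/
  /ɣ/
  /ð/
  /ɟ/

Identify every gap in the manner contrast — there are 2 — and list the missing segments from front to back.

Stop: /d̪/ (dental), /ɟ/ (palatal), /ɢ/ (uvular).
Fricative: /ð/ (dental), /ɣ/ (velar), /ʁ/ (uvular).
Gaps, from front to back: palatal lacks fricative (/ʝ/); velar lacks stop (/ɡ/).

/ʝ/, /ɡ/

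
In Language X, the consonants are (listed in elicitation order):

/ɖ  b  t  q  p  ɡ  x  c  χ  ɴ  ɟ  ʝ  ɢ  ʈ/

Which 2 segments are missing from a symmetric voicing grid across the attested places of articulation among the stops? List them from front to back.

place of articulation  voiceless  voiced  
bilabial          p         b       
alveolar          t         —       
retroflex         ʈ         ɖ       
palatal           c         ɟ       
velar             —         ɡ       
uvular            q         ɢ       
Gaps, from front to back: alveolar lacks voiced (/d/); velar lacks voiceless (/k/).

/d/, /k/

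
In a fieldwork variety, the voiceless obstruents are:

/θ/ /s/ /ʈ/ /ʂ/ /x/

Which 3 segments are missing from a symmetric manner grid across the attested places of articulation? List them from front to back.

dental: stop —, fricative /θ/.
alveolar: stop —, fricative /s/.
retroflex: stop /ʈ/, fricative /ʂ/.
velar: stop —, fricative /x/.
Gaps, from front to back: dental lacks stop (/t̪/); alveolar lacks stop (/t/); velar lacks stop (/k/).

/t̪/, /t/, /k/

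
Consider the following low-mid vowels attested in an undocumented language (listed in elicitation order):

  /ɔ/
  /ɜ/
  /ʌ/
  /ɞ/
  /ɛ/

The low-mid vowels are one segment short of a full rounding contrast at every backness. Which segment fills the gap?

/œ/

backness          unrounded  rounded 
front             ɛ         —       
central           ɜ         ɞ       
back              ʌ         ɔ       
The front row has no rounded member, so the gap is the front rounded vowel /œ/.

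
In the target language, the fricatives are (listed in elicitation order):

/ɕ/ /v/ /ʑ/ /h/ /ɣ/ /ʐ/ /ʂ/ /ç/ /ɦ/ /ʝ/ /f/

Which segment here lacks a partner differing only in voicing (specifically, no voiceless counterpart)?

/ɣ/

Labiodental: /f/ ~ /v/
Retroflex: /ʂ/ ~ /ʐ/
Alveolo-palatal: /ɕ/ ~ /ʑ/
Palatal: /ç/ ~ /ʝ/
Glottal: /h/ ~ /ɦ/
Velar: only /ɣ/ (voiced); no voiceless partner.
So /ɣ/ is the unpaired segment.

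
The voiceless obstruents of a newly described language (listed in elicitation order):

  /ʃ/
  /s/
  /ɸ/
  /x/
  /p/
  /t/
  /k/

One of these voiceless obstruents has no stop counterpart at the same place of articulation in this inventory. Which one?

/ʃ/

Bilabial: /p/ ~ /ɸ/
Alveolar: /t/ ~ /s/
Velar: /k/ ~ /x/
Postalveolar: only /ʃ/ (fricative); no stop partner.
So /ʃ/ is the unpaired segment.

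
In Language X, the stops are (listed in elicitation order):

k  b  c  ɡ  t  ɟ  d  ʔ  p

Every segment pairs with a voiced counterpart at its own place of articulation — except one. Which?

/ʔ/

Bilabial: /p/ ~ /b/
Alveolar: /t/ ~ /d/
Palatal: /c/ ~ /ɟ/
Velar: /k/ ~ /ɡ/
Glottal: only /ʔ/ (voiceless); no voiced partner.
So /ʔ/ is the unpaired segment.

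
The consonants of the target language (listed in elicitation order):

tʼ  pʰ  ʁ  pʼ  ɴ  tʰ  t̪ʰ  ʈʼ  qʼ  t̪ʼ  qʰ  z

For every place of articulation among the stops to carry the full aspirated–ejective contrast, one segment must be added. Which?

Aspirated: /pʰ/ (bilabial), /t̪ʰ/ (dental), /tʰ/ (alveolar), /qʰ/ (uvular).
Ejective: /pʼ/ (bilabial), /t̪ʼ/ (dental), /tʼ/ (alveolar), /ʈʼ/ (retroflex), /qʼ/ (uvular).
The retroflex row has no aspirated member, so the gap is the aspirated retroflex stop /ʈʰ/.

/ʈʰ/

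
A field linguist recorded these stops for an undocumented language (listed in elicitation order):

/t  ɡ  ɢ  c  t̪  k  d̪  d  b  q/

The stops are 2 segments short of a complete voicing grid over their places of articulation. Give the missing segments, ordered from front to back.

/p/, /ɟ/

Voiceless: /t̪/ (dental), /t/ (alveolar), /c/ (palatal), /k/ (velar), /q/ (uvular).
Voiced: /b/ (bilabial), /d̪/ (dental), /d/ (alveolar), /ɡ/ (velar), /ɢ/ (uvular).
Gaps, from front to back: bilabial lacks voiceless (/p/); palatal lacks voiced (/ɟ/).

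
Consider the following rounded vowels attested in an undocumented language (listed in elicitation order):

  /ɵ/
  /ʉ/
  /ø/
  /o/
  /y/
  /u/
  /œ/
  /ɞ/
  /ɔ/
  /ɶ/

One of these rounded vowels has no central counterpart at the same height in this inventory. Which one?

High: /y/ ~ /ʉ/ ~ /u/
High-mid: /ø/ ~ /ɵ/ ~ /o/
Low-mid: /œ/ ~ /ɞ/ ~ /ɔ/
Low: only /ɶ/ (front); no central partner.
So /ɶ/ is the unpaired segment.

/ɶ/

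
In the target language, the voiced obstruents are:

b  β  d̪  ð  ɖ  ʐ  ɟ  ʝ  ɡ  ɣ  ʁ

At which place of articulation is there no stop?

bilabial: stop /b/, fricative /β/.
dental: stop /d̪/, fricative /ð/.
retroflex: stop /ɖ/, fricative /ʐ/.
palatal: stop /ɟ/, fricative /ʝ/.
velar: stop /ɡ/, fricative /ɣ/.
uvular: stop —, fricative /ʁ/.
Every place of articulation has a stop member except uvular, where /ɢ/ would be expected.

uvular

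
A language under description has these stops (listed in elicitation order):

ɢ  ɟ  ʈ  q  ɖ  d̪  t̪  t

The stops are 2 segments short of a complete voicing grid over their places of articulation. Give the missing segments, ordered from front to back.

/d/, /c/

Voiceless: /t̪/ (dental), /t/ (alveolar), /ʈ/ (retroflex), /q/ (uvular).
Voiced: /d̪/ (dental), /ɖ/ (retroflex), /ɟ/ (palatal), /ɢ/ (uvular).
Gaps, from front to back: alveolar lacks voiced (/d/); palatal lacks voiceless (/c/).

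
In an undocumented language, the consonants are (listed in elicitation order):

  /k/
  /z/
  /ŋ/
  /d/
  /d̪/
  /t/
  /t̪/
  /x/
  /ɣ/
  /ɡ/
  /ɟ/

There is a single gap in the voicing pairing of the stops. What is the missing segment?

dental: voiceless /t̪/, voiced /d̪/.
alveolar: voiceless /t/, voiced /d/.
palatal: voiceless —, voiced /ɟ/.
velar: voiceless /k/, voiced /ɡ/.
The palatal row has no voiceless member, so the gap is the voiceless palatal stop /c/.

/c/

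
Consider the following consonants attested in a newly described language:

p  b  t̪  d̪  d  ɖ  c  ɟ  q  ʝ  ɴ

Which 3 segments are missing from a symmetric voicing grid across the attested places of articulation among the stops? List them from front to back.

bilabial: voiceless /p/, voiced /b/.
dental: voiceless /t̪/, voiced /d̪/.
alveolar: voiceless —, voiced /d/.
retroflex: voiceless —, voiced /ɖ/.
palatal: voiceless /c/, voiced /ɟ/.
uvular: voiceless /q/, voiced —.
Gaps, from front to back: alveolar lacks voiceless (/t/); retroflex lacks voiceless (/ʈ/); uvular lacks voiced (/ɢ/).

/t/, /ʈ/, /ɢ/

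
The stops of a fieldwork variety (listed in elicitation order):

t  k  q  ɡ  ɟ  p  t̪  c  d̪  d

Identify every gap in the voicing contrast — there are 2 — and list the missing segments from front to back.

bilabial: voiceless /p/, voiced —.
dental: voiceless /t̪/, voiced /d̪/.
alveolar: voiceless /t/, voiced /d/.
palatal: voiceless /c/, voiced /ɟ/.
velar: voiceless /k/, voiced /ɡ/.
uvular: voiceless /q/, voiced —.
Gaps, from front to back: bilabial lacks voiced (/b/); uvular lacks voiced (/ɢ/).

/b/, /ɢ/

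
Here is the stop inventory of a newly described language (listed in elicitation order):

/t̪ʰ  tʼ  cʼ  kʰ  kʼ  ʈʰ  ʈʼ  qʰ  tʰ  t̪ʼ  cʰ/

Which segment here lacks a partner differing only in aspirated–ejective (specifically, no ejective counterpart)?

/qʰ/

Dental: /t̪ʰ/ ~ /t̪ʼ/
Alveolar: /tʰ/ ~ /tʼ/
Retroflex: /ʈʰ/ ~ /ʈʼ/
Palatal: /cʰ/ ~ /cʼ/
Velar: /kʰ/ ~ /kʼ/
Uvular: only /qʰ/ (aspirated); no ejective partner.
So /qʰ/ is the unpaired segment.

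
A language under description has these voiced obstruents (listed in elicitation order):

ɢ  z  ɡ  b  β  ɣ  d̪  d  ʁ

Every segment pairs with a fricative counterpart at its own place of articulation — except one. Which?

Bilabial: /b/ ~ /β/
Alveolar: /d/ ~ /z/
Velar: /ɡ/ ~ /ɣ/
Uvular: /ɢ/ ~ /ʁ/
Dental: only /d̪/ (stop); no fricative partner.
So /d̪/ is the unpaired segment.

/d̪/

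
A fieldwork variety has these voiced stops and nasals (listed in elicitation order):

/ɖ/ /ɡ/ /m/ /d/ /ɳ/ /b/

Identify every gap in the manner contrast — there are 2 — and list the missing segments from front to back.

/n/, /ŋ/

bilabial: oral stop /b/, nasal /m/.
alveolar: oral stop /d/, nasal —.
retroflex: oral stop /ɖ/, nasal /ɳ/.
velar: oral stop /ɡ/, nasal —.
Gaps, from front to back: alveolar lacks nasal (/n/); velar lacks nasal (/ŋ/).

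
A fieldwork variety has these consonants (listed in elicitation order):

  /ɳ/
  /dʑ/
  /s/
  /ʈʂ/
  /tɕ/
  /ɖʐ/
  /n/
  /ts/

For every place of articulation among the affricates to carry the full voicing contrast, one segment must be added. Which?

Voiceless: /ts/ (alveolar), /ʈʂ/ (retroflex), /tɕ/ (alveolo-palatal).
Voiced: /ɖʐ/ (retroflex), /dʑ/ (alveolo-palatal).
The alveolar row has no voiced member, so the gap is the voiced alveolar affricate /dz/.

/dz/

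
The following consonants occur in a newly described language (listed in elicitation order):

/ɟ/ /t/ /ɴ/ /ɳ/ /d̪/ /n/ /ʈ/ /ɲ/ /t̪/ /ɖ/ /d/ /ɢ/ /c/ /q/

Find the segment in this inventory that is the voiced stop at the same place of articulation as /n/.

/n/ is an alveolar nasal.
The voiced stop at the same place is a voiced alveolar stop — in this inventory, /d/.

/d/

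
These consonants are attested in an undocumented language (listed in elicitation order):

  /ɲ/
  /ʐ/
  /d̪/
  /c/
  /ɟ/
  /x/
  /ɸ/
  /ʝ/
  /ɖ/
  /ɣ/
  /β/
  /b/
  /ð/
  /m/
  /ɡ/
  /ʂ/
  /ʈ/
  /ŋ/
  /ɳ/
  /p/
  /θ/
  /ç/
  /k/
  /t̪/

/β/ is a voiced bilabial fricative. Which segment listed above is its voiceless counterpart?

The voiceless counterpart is a voiceless bilabial fricative — in this inventory, /ɸ/.

/ɸ/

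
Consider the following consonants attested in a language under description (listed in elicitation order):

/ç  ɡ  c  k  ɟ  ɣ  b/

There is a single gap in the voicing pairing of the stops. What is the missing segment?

/p/

Voiceless: /c/ (palatal), /k/ (velar).
Voiced: /b/ (bilabial), /ɟ/ (palatal), /ɡ/ (velar).
The bilabial row has no voiceless member, so the gap is the voiceless bilabial stop /p/.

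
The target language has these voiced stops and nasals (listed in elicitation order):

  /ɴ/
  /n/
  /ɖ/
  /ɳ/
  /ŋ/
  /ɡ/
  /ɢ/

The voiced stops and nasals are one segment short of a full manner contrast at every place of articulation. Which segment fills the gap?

/d/

alveolar: oral stop —, nasal /n/.
retroflex: oral stop /ɖ/, nasal /ɳ/.
velar: oral stop /ɡ/, nasal /ŋ/.
uvular: oral stop /ɢ/, nasal /ɴ/.
The alveolar row has no oral stop member, so the gap is the alveolar oral stop /d/.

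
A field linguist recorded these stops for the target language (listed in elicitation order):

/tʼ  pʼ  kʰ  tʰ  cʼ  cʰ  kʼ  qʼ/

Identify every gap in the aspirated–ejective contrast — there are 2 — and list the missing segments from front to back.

Aspirated: /tʰ/ (alveolar), /cʰ/ (palatal), /kʰ/ (velar).
Ejective: /pʼ/ (bilabial), /tʼ/ (alveolar), /cʼ/ (palatal), /kʼ/ (velar), /qʼ/ (uvular).
Gaps, from front to back: bilabial lacks aspirated (/pʰ/); uvular lacks aspirated (/qʰ/).

/pʰ/, /qʰ/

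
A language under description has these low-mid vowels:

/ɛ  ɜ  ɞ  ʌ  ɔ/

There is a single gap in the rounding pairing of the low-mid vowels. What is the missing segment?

/œ/

front: unrounded /ɛ/, rounded —.
central: unrounded /ɜ/, rounded /ɞ/.
back: unrounded /ʌ/, rounded /ɔ/.
The front row has no rounded member, so the gap is the front rounded vowel /œ/.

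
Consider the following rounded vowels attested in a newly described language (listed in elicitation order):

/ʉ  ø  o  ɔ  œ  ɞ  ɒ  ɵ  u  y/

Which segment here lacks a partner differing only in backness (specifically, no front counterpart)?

/ɒ/

High: /y/ ~ /ʉ/ ~ /u/
High-mid: /ø/ ~ /ɵ/ ~ /o/
Low-mid: /œ/ ~ /ɞ/ ~ /ɔ/
Low: only /ɒ/ (back); no front partner.
So /ɒ/ is the unpaired segment.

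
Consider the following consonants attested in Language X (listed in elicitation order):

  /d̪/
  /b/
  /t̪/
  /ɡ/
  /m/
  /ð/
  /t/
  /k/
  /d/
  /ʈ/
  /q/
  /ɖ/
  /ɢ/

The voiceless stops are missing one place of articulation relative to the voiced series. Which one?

bilabial

place of articulation  voiceless  voiced  
bilabial          —         b       
dental            t̪        d̪      
alveolar          t         d       
retroflex         ʈ         ɖ       
velar             k         ɡ       
uvular            q         ɢ       
Every place of articulation has a voiceless member except bilabial, where /p/ would be expected.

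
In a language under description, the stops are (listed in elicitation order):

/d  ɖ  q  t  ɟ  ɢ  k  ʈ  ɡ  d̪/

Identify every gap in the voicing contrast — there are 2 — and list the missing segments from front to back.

place of articulation  voiceless  voiced  
dental            —         d̪      
alveolar          t         d       
retroflex         ʈ         ɖ       
palatal           —         ɟ       
velar             k         ɡ       
uvular            q         ɢ       
Gaps, from front to back: dental lacks voiceless (/t̪/); palatal lacks voiceless (/c/).

/t̪/, /c/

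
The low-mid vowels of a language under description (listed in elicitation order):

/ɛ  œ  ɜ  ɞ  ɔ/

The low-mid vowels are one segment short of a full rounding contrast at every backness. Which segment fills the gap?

Unrounded: /ɛ/ (front), /ɜ/ (central).
Rounded: /œ/ (front), /ɞ/ (central), /ɔ/ (back).
The back row has no unrounded member, so the gap is the back unrounded vowel /ʌ/.

/ʌ/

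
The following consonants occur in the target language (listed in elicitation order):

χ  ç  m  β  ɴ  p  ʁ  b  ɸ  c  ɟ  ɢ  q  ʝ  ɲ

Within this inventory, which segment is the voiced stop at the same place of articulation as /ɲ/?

/ɲ/ is a palatal nasal.
The voiced stop at the same place is a voiced palatal stop — in this inventory, /ɟ/.

/ɟ/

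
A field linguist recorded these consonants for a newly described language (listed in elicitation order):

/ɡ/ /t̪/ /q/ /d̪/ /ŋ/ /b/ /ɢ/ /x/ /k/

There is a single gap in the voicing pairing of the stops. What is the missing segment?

Voiceless: /t̪/ (dental), /k/ (velar), /q/ (uvular).
Voiced: /b/ (bilabial), /d̪/ (dental), /ɡ/ (velar), /ɢ/ (uvular).
The bilabial row has no voiceless member, so the gap is the voiceless bilabial stop /p/.

/p/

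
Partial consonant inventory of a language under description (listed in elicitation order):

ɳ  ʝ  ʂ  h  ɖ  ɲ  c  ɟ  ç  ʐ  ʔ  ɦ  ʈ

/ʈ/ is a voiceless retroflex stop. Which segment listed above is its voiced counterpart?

The voiced counterpart is a voiced retroflex stop — in this inventory, /ɖ/.

/ɖ/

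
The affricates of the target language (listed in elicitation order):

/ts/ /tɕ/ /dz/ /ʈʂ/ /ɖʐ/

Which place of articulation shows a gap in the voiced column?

alveolo-palatal

place of articulation  voiceless  voiced  
alveolar          ts        dz      
retroflex         ʈʂ        ɖʐ      
alveolo-palatal   tɕ        —       
Every place of articulation has a voiced member except alveolo-palatal, where /dʑ/ would be expected.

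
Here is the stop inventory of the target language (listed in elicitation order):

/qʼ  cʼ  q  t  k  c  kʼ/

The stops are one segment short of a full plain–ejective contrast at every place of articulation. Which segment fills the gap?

/tʼ/

place of articulation  plain     ejective
alveolar          t         —       
palatal           c         cʼ      
velar             k         kʼ      
uvular            q         qʼ      
The alveolar row has no ejective member, so the gap is the ejective alveolar stop /tʼ/.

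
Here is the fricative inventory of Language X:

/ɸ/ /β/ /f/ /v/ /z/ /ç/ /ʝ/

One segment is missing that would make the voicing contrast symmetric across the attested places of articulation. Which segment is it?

/s/

place of articulation  voiceless  voiced  
bilabial          ɸ         β       
labiodental       f         v       
alveolar          —         z       
palatal           ç         ʝ       
The alveolar row has no voiceless member, so the gap is the voiceless alveolar fricative /s/.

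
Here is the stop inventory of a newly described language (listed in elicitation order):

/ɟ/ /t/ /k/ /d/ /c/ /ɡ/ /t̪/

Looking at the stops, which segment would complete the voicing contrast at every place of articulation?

place of articulation  voiceless  voiced  
dental            t̪        —       
alveolar          t         d       
palatal           c         ɟ       
velar             k         ɡ       
The dental row has no voiced member, so the gap is the voiced dental stop /d̪/.

/d̪/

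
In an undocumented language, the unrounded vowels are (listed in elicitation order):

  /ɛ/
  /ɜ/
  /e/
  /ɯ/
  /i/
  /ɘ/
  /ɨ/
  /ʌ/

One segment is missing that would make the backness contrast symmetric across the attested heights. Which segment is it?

height            front     central   back    
high              i         ɨ         ɯ       
high-mid          e         ɘ         —       
low-mid           ɛ         ɜ         ʌ       
The high-mid row has no back member, so the gap is the high-mid back unrounded vowel /ɤ/.

/ɤ/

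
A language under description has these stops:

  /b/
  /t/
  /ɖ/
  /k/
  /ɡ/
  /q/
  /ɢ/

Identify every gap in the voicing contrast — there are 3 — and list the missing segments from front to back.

/p/, /d/, /ʈ/

place of articulation  voiceless  voiced  
bilabial          —         b       
alveolar          t         —       
retroflex         —         ɖ       
velar             k         ɡ       
uvular            q         ɢ       
Gaps, from front to back: bilabial lacks voiceless (/p/); alveolar lacks voiced (/d/); retroflex lacks voiceless (/ʈ/).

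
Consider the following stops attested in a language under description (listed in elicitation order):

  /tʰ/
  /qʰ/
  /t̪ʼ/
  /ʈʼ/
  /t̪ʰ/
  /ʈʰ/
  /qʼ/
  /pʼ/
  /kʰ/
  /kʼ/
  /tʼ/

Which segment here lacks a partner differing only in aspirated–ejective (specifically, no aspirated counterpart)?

/pʼ/

Dental: /t̪ʰ/ ~ /t̪ʼ/
Alveolar: /tʰ/ ~ /tʼ/
Retroflex: /ʈʰ/ ~ /ʈʼ/
Velar: /kʰ/ ~ /kʼ/
Uvular: /qʰ/ ~ /qʼ/
Bilabial: only /pʼ/ (ejective); no aspirated partner.
So /pʼ/ is the unpaired segment.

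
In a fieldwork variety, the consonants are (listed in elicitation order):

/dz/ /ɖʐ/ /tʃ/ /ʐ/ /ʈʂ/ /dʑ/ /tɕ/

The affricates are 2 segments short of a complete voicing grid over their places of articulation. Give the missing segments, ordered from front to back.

Voiceless: /tʃ/ (postalveolar), /ʈʂ/ (retroflex), /tɕ/ (alveolo-palatal).
Voiced: /dz/ (alveolar), /ɖʐ/ (retroflex), /dʑ/ (alveolo-palatal).
Gaps, from front to back: alveolar lacks voiceless (/ts/); postalveolar lacks voiced (/dʒ/).

/ts/, /dʒ/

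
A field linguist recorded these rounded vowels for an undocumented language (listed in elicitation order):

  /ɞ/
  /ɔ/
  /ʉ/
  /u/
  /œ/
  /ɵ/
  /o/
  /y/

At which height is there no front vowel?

high-mid

Front: /y/ (high), /œ/ (low-mid).
Central: /ʉ/ (high), /ɵ/ (high-mid), /ɞ/ (low-mid).
Back: /u/ (high), /o/ (high-mid), /ɔ/ (low-mid).
Every height has a front member except high-mid, where /ø/ would be expected.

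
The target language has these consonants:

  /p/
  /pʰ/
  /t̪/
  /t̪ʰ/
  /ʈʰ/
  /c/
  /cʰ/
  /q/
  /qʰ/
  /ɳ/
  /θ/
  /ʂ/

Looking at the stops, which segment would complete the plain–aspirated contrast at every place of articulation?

bilabial: plain /p/, aspirated /pʰ/.
dental: plain /t̪/, aspirated /t̪ʰ/.
retroflex: plain —, aspirated /ʈʰ/.
palatal: plain /c/, aspirated /cʰ/.
uvular: plain /q/, aspirated /qʰ/.
The retroflex row has no plain member, so the gap is the plain retroflex stop /ʈ/.

/ʈ/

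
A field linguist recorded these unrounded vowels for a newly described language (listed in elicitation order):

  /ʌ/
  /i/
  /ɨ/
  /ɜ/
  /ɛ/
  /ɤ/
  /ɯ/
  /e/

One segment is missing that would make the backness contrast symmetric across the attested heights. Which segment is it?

height            front     central   back    
high              i         ɨ         ɯ       
high-mid          e         —         ɤ       
low-mid           ɛ         ɜ         ʌ       
The high-mid row has no central member, so the gap is the high-mid central unrounded vowel /ɘ/.

/ɘ/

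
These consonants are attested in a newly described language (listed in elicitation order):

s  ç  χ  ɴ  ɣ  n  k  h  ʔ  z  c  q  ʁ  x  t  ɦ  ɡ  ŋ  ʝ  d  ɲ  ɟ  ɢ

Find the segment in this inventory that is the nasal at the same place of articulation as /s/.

/n/

/s/ is a voiceless alveolar fricative.
The nasal at the same place is an alveolar nasal — in this inventory, /n/.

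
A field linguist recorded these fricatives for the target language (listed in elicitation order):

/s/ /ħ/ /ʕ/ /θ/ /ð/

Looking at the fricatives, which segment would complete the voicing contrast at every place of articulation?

/z/

Voiceless: /θ/ (dental), /s/ (alveolar), /ħ/ (pharyngeal).
Voiced: /ð/ (dental), /ʕ/ (pharyngeal).
The alveolar row has no voiced member, so the gap is the voiced alveolar fricative /z/.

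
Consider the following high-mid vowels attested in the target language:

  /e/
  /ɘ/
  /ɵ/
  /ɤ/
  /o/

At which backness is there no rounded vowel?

front

Unrounded: /e/ (front), /ɘ/ (central), /ɤ/ (back).
Rounded: /ɵ/ (central), /o/ (back).
Every backness has a rounded member except front, where /ø/ would be expected.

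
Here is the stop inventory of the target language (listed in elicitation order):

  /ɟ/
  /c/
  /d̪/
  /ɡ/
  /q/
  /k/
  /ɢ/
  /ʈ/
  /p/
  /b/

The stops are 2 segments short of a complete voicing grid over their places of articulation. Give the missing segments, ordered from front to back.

/t̪/, /ɖ/

Voiceless: /p/ (bilabial), /ʈ/ (retroflex), /c/ (palatal), /k/ (velar), /q/ (uvular).
Voiced: /b/ (bilabial), /d̪/ (dental), /ɟ/ (palatal), /ɡ/ (velar), /ɢ/ (uvular).
Gaps, from front to back: dental lacks voiceless (/t̪/); retroflex lacks voiced (/ɖ/).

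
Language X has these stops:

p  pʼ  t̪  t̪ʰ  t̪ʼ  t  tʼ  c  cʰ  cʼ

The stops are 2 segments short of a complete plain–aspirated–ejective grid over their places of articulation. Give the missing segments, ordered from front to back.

/pʰ/, /tʰ/

place of articulation  plain     aspirated  ejective
bilabial          p         —         pʼ      
dental            t̪        t̪ʰ       t̪ʼ     
alveolar          t         —         tʼ      
palatal           c         cʰ        cʼ      
Gaps, from front to back: bilabial lacks aspirated (/pʰ/); alveolar lacks aspirated (/tʰ/).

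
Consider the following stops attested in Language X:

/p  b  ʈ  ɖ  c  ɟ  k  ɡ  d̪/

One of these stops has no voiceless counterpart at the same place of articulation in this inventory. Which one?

/d̪/

Bilabial: /p/ ~ /b/
Retroflex: /ʈ/ ~ /ɖ/
Palatal: /c/ ~ /ɟ/
Velar: /k/ ~ /ɡ/
Dental: only /d̪/ (voiced); no voiceless partner.
So /d̪/ is the unpaired segment.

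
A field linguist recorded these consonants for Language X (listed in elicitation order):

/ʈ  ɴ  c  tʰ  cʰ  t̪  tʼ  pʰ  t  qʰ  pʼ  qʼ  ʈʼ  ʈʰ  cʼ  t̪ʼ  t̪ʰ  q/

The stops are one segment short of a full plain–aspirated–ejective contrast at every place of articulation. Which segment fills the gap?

/p/

Plain: /t̪/ (dental), /t/ (alveolar), /ʈ/ (retroflex), /c/ (palatal), /q/ (uvular).
Aspirated: /pʰ/ (bilabial), /t̪ʰ/ (dental), /tʰ/ (alveolar), /ʈʰ/ (retroflex), /cʰ/ (palatal), /qʰ/ (uvular).
Ejective: /pʼ/ (bilabial), /t̪ʼ/ (dental), /tʼ/ (alveolar), /ʈʼ/ (retroflex), /cʼ/ (palatal), /qʼ/ (uvular).
The bilabial row has no plain member, so the gap is the plain bilabial stop /p/.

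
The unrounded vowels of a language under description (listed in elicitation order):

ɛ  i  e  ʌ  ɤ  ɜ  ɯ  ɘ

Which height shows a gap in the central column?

high: front /i/, central —, back /ɯ/.
high-mid: front /e/, central /ɘ/, back /ɤ/.
low-mid: front /ɛ/, central /ɜ/, back /ʌ/.
Every height has a central member except high, where /ɨ/ would be expected.

high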